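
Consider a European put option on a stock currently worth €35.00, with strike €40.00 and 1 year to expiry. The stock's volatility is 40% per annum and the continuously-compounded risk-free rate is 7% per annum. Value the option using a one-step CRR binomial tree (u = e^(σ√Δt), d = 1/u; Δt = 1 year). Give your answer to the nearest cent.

CRR parameters: u = e^(σ√Δt) = e^(0.4·√1) = 1.4918, d = 1/u = 0.6703
Per-period rate: rΔt = 0.07·1 = 0.07, so R = e^0.07 = 1.0725
Risk-neutral probability p = (e^0.07 − 0.6703)/(1.4918 − 0.6703) = 0.4022/0.8215 = 0.4896
Terminal stock prices: S_u = 52.21, S_d = 23.46
Terminal payoffs (K − S): max(-12.21, 0) = 0, max(16.54, 0) = 16.54
Node 0 (S = 35): V_0 = e^(−0.07)·[0.4896·0.0000 + 0.5104·16.5388] = 7.8711

€7.87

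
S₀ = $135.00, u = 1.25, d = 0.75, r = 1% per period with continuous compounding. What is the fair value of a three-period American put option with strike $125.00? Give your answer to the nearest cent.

Risk-neutral probability p = (e^0.01 − 0.75)/(1.25 − 0.75) = 0.2601/0.5000 = 0.5201
Terminal stock prices: S_uuu = 263.7, S_uud = 158.2, S_udd = 94.92, S_ddd = 56.95
Terminal payoffs (K − S): max(-138.7, 0) = 0, max(-33.2, 0) = 0, max(30.08, 0) = 30.08, max(68.05, 0) = 68.05
Node uu (S = 210.9): continuation = e^(−0.01)·[0.5201·0.0000 + 0.4799·0.0000] = 0.0000; exercise value = 0.0000 ≤ continuation, so V_uu = 0.0000
Node ud (S = 126.6): continuation = e^(−0.01)·[0.5201·0.0000 + 0.4799·30.0781] = 14.2909; exercise value = 0.0000 ≤ continuation, so V_ud = 14.2909
Node dd (S = 75.94): continuation = e^(−0.01)·[0.5201·30.0781 + 0.4799·68.0469] = 47.8187; exercise value = 49.0625 > continuation, so V_dd = 49.0625 (exercise)
Node u (S = 168.8): continuation = e^(−0.01)·[0.5201·0.0000 + 0.4799·14.2909] = 6.7899; exercise value = 0.0000 ≤ continuation, so V_u = 6.7899
Node d (S = 101.2): continuation = e^(−0.01)·[0.5201·14.2909 + 0.4799·49.0625] = 30.6695; exercise value = 23.7500 ≤ continuation, so V_d = 30.6695
Node 0 (S = 135): continuation = e^(−0.01)·[0.5201·6.7899 + 0.4799·30.6695] = 18.0682; exercise value = 0.0000 ≤ continuation, so V_0 = 18.0682

$18.07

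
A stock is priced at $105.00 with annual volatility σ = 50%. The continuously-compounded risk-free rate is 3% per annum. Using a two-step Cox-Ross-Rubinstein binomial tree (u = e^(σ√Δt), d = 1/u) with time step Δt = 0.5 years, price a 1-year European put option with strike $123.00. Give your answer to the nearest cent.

CRR parameters: u = e^(σ√Δt) = e^(0.5·√0.5) = 1.4241, d = 1/u = 0.7022
Per-period rate: rΔt = 0.03·0.5 = 0.015, so R = e^0.015 = 1.0151
Risk-neutral probability p = (e^0.015 − 0.7022)/(1.4241 − 0.7022) = 0.3129/0.7219 = 0.4335
Terminal stock prices: S_uu = 213, S_ud = 105, S_dd = 51.77
Terminal payoffs (K − S): max(-89.95, 0) = 0, max(18, 0) = 18, max(71.23, 0) = 71.23
Node u (S = 149.5): V_u = e^(−0.015)·[0.4335·0.0000 + 0.5665·18.0000] = 10.0460
Node d (S = 73.73): V_d = e^(−0.015)·[0.4335·18.0000 + 0.5665·71.2278] = 47.4390
Node 0 (S = 105): V_0 = e^(−0.015)·[0.4335·10.0460 + 0.5665·47.4390] = 30.7658

$30.77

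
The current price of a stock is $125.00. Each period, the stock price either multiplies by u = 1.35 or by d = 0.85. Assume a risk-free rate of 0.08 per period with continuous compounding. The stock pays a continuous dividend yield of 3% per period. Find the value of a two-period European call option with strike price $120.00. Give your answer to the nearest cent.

Per-period risk-free factor R = e^0.08 = 1.0833; dividend-adjusted growth = e^(0.08−0.03) = 1.0513.
Risk-neutral probability p = (1.0513 − 0.85)/(1.35 − 0.85) = 0.2013/0.5000 = 0.4025
Terminal stock prices: S_uu = 227.8, S_ud = 143.4, S_dd = 90.31
Terminal payoffs (S − K): max(107.8, 0) = 107.8, max(23.44, 0) = 23.44, max(-29.69, 0) = 0
Node u (S = 168.8): V_u = e^(−0.08)·[0.4025·107.8125 + 0.5975·23.4375] = 52.9887
Node d (S = 106.2): V_d = e^(−0.08)·[0.4025·23.4375 + 0.5975·0.0000] = 8.7092
Node 0 (S = 125): V_0 = e^(−0.08)·[0.4025·52.9887 + 0.5975·8.7092] = 24.4936

$24.49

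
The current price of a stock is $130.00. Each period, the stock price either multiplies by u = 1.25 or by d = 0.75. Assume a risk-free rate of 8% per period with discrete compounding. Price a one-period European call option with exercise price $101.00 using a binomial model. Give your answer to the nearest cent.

$37.58

Risk-neutral probability p = (1 + 0.08 − 0.75)/(1.25 − 0.75) = 0.3300/0.5000 = 0.6600
Terminal stock prices: S_u = 162.5, S_d = 97.5
Terminal payoffs (S − K): max(61.5, 0) = 61.5, max(-3.5, 0) = 0
Node 0 (S = 130): V_0 = 1/1.08·[0.6600·61.5000 + 0.3400·0.0000] = 37.5833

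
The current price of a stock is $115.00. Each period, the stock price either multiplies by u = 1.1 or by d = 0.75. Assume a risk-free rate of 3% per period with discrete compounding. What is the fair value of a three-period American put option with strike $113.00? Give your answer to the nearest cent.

$8.94

Risk-neutral probability p = (1 + 0.03 − 0.75)/(1.1 − 0.75) = 0.2800/0.3500 = 0.8000
Terminal stock prices: S_uuu = 153.1, S_uud = 104.4, S_udd = 71.16, S_ddd = 48.52
Terminal payoffs (K − S): max(-40.07, 0) = 0, max(8.637, 0) = 8.637, max(41.84, 0) = 41.84, max(64.48, 0) = 64.48
Node uu (S = 139.2): continuation = 1/1.03·[0.8000·0.0000 + 0.2000·8.6375] = 1.6772; exercise value = 0.0000 ≤ continuation, so V_uu = 1.6772
Node ud (S = 94.88): continuation = 1/1.03·[0.8000·8.6375 + 0.2000·41.8437] = 14.8337; exercise value = 18.1250 > continuation, so V_ud = 18.1250 (exercise)
Node dd (S = 64.69): continuation = 1/1.03·[0.8000·41.8437 + 0.2000·64.4844] = 45.0212; exercise value = 48.3125 > continuation, so V_dd = 48.3125 (exercise)
Node u (S = 126.5): continuation = 1/1.03·[0.8000·1.6772 + 0.2000·18.1250] = 4.8221; exercise value = 0.0000 ≤ continuation, so V_u = 4.8221
Node d (S = 86.25): continuation = 1/1.03·[0.8000·18.1250 + 0.2000·48.3125] = 23.4587; exercise value = 26.7500 > continuation, so V_d = 26.7500 (exercise)
Node 0 (S = 115): continuation = 1/1.03·[0.8000·4.8221 + 0.2000·26.7500] = 8.9395; exercise value = 0.0000 ≤ continuation, so V_0 = 8.9395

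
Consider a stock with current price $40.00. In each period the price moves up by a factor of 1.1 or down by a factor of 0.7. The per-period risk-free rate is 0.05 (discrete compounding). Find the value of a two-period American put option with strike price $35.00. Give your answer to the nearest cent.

$1.25

Risk-neutral probability p = (1 + 0.05 − 0.7)/(1.1 − 0.7) = 0.3500/0.4000 = 0.8750
Terminal stock prices: S_uu = 48.4, S_ud = 30.8, S_dd = 19.6
Terminal payoffs (K − S): max(-13.4, 0) = 0, max(4.2, 0) = 4.2, max(15.4, 0) = 15.4
Node u (S = 44): continuation = 1/1.05·[0.8750·0.0000 + 0.1250·4.2000] = 0.5000; exercise value = 0.0000 ≤ continuation, so V_u = 0.5000
Node d (S = 28): continuation = 1/1.05·[0.8750·4.2000 + 0.1250·15.4000] = 5.3333; exercise value = 7.0000 > continuation, so V_d = 7.0000 (exercise)
Node 0 (S = 40): continuation = 1/1.05·[0.8750·0.5000 + 0.1250·7.0000] = 1.2500; exercise value = 0.0000 ≤ continuation, so V_0 = 1.2500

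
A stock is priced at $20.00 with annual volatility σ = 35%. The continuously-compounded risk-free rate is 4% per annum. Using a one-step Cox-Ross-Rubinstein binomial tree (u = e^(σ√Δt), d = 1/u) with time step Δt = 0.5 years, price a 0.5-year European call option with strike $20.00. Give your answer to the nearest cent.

CRR parameters: u = e^(σ√Δt) = e^(0.35·√0.5) = 1.2808, d = 1/u = 0.7808
Per-period rate: rΔt = 0.04·0.5 = 0.02, so R = e^0.02 = 1.0202
Risk-neutral probability p = (e^0.02 − 0.7808)/(1.2808 − 0.7808) = 0.2394/0.5000 = 0.4788
Terminal stock prices: S_u = 25.62, S_d = 15.62
Terminal payoffs (S − K): max(5.616, 0) = 5.616, max(-4.385, 0) = 0
Node 0 (S = 20): V_0 = e^(−0.02)·[0.4788·5.6161 + 0.5212·0.0000] = 2.6360

$2.64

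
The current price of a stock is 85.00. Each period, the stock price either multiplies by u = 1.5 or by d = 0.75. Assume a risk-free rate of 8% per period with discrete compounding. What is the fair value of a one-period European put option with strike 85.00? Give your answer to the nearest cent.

11.02

Risk-neutral probability p = (1 + 0.08 − 0.75)/(1.5 − 0.75) = 0.3300/0.7500 = 0.4400
Terminal stock prices: S_u = 127.5, S_d = 63.75
Terminal payoffs (K − S): max(-42.5, 0) = 0, max(21.25, 0) = 21.25
Node 0 (S = 85): V_0 = 1/1.08·[0.4400·0.0000 + 0.5600·21.2500] = 11.0185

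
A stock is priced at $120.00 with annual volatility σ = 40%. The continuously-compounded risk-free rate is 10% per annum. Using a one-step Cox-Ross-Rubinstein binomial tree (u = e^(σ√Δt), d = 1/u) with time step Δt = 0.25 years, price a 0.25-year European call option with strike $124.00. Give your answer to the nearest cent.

CRR parameters: u = e^(σ√Δt) = e^(0.4·√0.25) = 1.2214, d = 1/u = 0.8187
Per-period rate: rΔt = 0.1·0.25 = 0.025, so R = e^0.025 = 1.0253
Risk-neutral probability p = (e^0.025 − 0.8187)/(1.2214 − 0.8187) = 0.2066/0.4027 = 0.5130
Terminal stock prices: S_u = 146.6, S_d = 98.25
Terminal payoffs (S − K): max(22.57, 0) = 22.57, max(-25.75, 0) = 0
Node 0 (S = 120): V_0 = e^(−0.025)·[0.5130·22.5683 + 0.4870·0.0000] = 11.2924

$11.29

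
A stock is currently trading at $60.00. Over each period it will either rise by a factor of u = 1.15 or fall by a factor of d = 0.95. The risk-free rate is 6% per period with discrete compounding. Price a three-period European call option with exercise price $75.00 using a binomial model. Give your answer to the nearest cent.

Risk-neutral probability p = (1 + 0.06 − 0.95)/(1.15 − 0.95) = 0.1100/0.2000 = 0.5500
Terminal stock prices: S_uuu = 91.25, S_uud = 75.38, S_udd = 62.27, S_ddd = 51.44
Terminal payoffs (S − K): max(16.25, 0) = 16.25, max(0.3825, 0) = 0.3825, max(-12.73, 0) = 0, max(-23.56, 0) = 0
Node uu (S = 79.35): V_uu = 1/1.06·[0.5500·16.2525 + 0.4500·0.3825] = 8.5953
Node ud (S = 65.55): V_ud = 1/1.06·[0.5500·0.3825 + 0.4500·0.0000] = 0.1985
Node dd (S = 54.15): V_dd = 1/1.06·[0.5500·0.0000 + 0.4500·0.0000] = 0.0000
Node u (S = 69): V_u = 1/1.06·[0.5500·8.5953 + 0.4500·0.1985] = 4.5441
Node d (S = 57): V_d = 1/1.06·[0.5500·0.1985 + 0.4500·0.0000] = 0.1030
Node 0 (S = 60): V_0 = 1/1.06·[0.5500·4.5441 + 0.4500·0.1030] = 2.4015

$2.40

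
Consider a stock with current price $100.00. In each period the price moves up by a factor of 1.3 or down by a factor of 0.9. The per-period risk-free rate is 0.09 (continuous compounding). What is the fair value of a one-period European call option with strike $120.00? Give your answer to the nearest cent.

Risk-neutral probability p = (e^0.09 − 0.9)/(1.3 − 0.9) = 0.1942/0.4000 = 0.4854
Terminal stock prices: S_u = 130, S_d = 90
Terminal payoffs (S − K): max(10, 0) = 10, max(-30, 0) = 0
Node 0 (S = 100): V_0 = e^(−0.09)·[0.4854·10.0000 + 0.5146·0.0000] = 4.4365

$4.44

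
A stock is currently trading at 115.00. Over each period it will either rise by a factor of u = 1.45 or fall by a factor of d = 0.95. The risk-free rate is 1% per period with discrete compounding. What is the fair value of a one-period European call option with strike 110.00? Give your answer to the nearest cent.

Risk-neutral probability p = (1 + 0.01 − 0.95)/(1.45 − 0.95) = 0.0600/0.5000 = 0.1200
Terminal stock prices: S_u = 166.8, S_d = 109.2
Terminal payoffs (S − K): max(56.75, 0) = 56.75, max(-0.75, 0) = 0
Node 0 (S = 115): V_0 = 1/1.01·[0.1200·56.7500 + 0.8800·0.0000] = 6.7426

6.74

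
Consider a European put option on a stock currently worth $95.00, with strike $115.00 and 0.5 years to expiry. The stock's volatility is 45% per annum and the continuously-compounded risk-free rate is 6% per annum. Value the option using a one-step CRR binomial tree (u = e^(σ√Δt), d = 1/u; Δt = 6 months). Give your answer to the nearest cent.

$23.69

CRR parameters: u = e^(σ√Δt) = e^(0.45·√0.5) = 1.3746, d = 1/u = 0.7275
Per-period rate: rΔt = 0.06·0.5 = 0.03, so R = e^0.03 = 1.0305
Risk-neutral probability p = (e^0.03 − 0.7275)/(1.3746 − 0.7275) = 0.3030/0.6472 = 0.4682
Terminal stock prices: S_u = 130.6, S_d = 69.11
Terminal payoffs (K − S): max(-15.59, 0) = 0, max(45.89, 0) = 45.89
Node 0 (S = 95): V_0 = e^(−0.03)·[0.4682·0.0000 + 0.5318·45.8914] = 23.6850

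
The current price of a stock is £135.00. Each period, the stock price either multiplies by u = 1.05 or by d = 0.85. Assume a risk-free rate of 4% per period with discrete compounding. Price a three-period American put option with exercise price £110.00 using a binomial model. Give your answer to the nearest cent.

£0.06

Risk-neutral probability p = (1 + 0.04 − 0.85)/(1.05 − 0.85) = 0.1900/0.2000 = 0.9500
Terminal stock prices: S_uuu = 156.3, S_uud = 126.5, S_udd = 102.4, S_ddd = 82.91
Terminal payoffs (K − S): max(-46.28, 0) = 0, max(-16.51, 0) = 0, max(7.586, 0) = 7.586, max(27.09, 0) = 27.09
Node uu (S = 148.8): continuation = 1/1.04·[0.9500·0.0000 + 0.0500·0.0000] = 0.0000; exercise value = 0.0000 ≤ continuation, so V_uu = 0.0000
Node ud (S = 120.5): continuation = 1/1.04·[0.9500·0.0000 + 0.0500·7.5856] = 0.3647; exercise value = 0.0000 ≤ continuation, so V_ud = 0.3647
Node dd (S = 97.54): continuation = 1/1.04·[0.9500·7.5856 + 0.0500·27.0931] = 8.2317; exercise value = 12.4625 > continuation, so V_dd = 12.4625 (exercise)
Node u (S = 141.8): continuation = 1/1.04·[0.9500·0.0000 + 0.0500·0.3647] = 0.0175; exercise value = 0.0000 ≤ continuation, so V_u = 0.0175
Node d (S = 114.8): continuation = 1/1.04·[0.9500·0.3647 + 0.0500·12.4625] = 0.9323; exercise value = 0.0000 ≤ continuation, so V_d = 0.9323
Node 0 (S = 135): continuation = 1/1.04·[0.9500·0.0175 + 0.0500·0.9323] = 0.0608; exercise value = 0.0000 ≤ continuation, so V_0 = 0.0608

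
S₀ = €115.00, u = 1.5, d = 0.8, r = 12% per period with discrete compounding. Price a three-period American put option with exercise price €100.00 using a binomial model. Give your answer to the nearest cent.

Risk-neutral probability p = (1 + 0.12 − 0.8)/(1.5 − 0.8) = 0.3200/0.7000 = 0.4571
Terminal stock prices: S_uuu = 388.1, S_uud = 207, S_udd = 110.4, S_ddd = 58.88
Terminal payoffs (K − S): max(-288.1, 0) = 0, max(-107, 0) = 0, max(-10.4, 0) = 0, max(41.12, 0) = 41.12
Node uu (S = 258.8): continuation = 1/1.12·[0.4571·0.0000 + 0.5429·0.0000] = 0.0000; exercise value = 0.0000 ≤ continuation, so V_uu = 0.0000
Node ud (S = 138): continuation = 1/1.12·[0.4571·0.0000 + 0.5429·0.0000] = 0.0000; exercise value = 0.0000 ≤ continuation, so V_ud = 0.0000
Node dd (S = 73.6): continuation = 1/1.12·[0.4571·0.0000 + 0.5429·41.1200] = 19.9306; exercise value = 26.4000 > continuation, so V_dd = 26.4000 (exercise)
Node u (S = 172.5): continuation = 1/1.12·[0.4571·0.0000 + 0.5429·0.0000] = 0.0000; exercise value = 0.0000 ≤ continuation, so V_u = 0.0000
Node d (S = 92): continuation = 1/1.12·[0.4571·0.0000 + 0.5429·26.4000] = 12.7959; exercise value = 8.0000 ≤ continuation, so V_d = 12.7959
Node 0 (S = 115): continuation = 1/1.12·[0.4571·0.0000 + 0.5429·12.7959] = 6.2021; exercise value = 0.0000 ≤ continuation, so V_0 = 6.2021

€6.20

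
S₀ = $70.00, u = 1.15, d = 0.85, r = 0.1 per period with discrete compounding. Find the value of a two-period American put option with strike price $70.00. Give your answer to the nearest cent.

Risk-neutral probability p = (1 + 0.1 − 0.85)/(1.15 − 0.85) = 0.2500/0.3000 = 0.8333
Terminal stock prices: S_uu = 92.57, S_ud = 68.42, S_dd = 50.57
Terminal payoffs (K − S): max(-22.57, 0) = 0, max(1.575, 0) = 1.575, max(19.43, 0) = 19.43
Node u (S = 80.5): continuation = 1/1.1·[0.8333·0.0000 + 0.1667·1.5750] = 0.2386; exercise value = 0.0000 ≤ continuation, so V_u = 0.2386
Node d (S = 59.5): continuation = 1/1.1·[0.8333·1.5750 + 0.1667·19.4250] = 4.1364; exercise value = 10.5000 > continuation, so V_d = 10.5000 (exercise)
Node 0 (S = 70): continuation = 1/1.1·[0.8333·0.2386 + 0.1667·10.5000] = 1.7717; exercise value = 0.0000 ≤ continuation, so V_0 = 1.7717

$1.77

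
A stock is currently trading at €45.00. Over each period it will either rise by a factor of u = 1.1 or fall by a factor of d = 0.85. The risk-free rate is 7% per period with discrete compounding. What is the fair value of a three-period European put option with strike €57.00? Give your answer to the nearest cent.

Risk-neutral probability p = (1 + 0.07 − 0.85)/(1.1 − 0.85) = 0.2200/0.2500 = 0.8800
Terminal stock prices: S_uuu = 59.9, S_uud = 46.28, S_udd = 35.76, S_ddd = 27.64
Terminal payoffs (K − S): max(-2.895, 0) = 0, max(10.72, 0) = 10.72, max(21.24, 0) = 21.24, max(29.36, 0) = 29.36
Node uu (S = 54.45): V_uu = 1/1.07·[0.8800·0.0000 + 0.1200·10.7175] = 1.2020
Node ud (S = 42.08): V_ud = 1/1.07·[0.8800·10.7175 + 0.1200·21.2362] = 11.1960
Node dd (S = 32.51): V_dd = 1/1.07·[0.8800·21.2362 + 0.1200·29.3644] = 20.7585
Node u (S = 49.5): V_u = 1/1.07·[0.8800·1.2020 + 0.1200·11.1960] = 2.2442
Node d (S = 38.25): V_d = 1/1.07·[0.8800·11.1960 + 0.1200·20.7585] = 11.5360
Node 0 (S = 45): V_0 = 1/1.07·[0.8800·2.2442 + 0.1200·11.5360] = 3.1394

€3.14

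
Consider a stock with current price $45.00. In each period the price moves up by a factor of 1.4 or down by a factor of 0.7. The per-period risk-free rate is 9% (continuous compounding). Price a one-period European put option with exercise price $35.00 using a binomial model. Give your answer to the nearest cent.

$1.40

Risk-neutral probability p = (e^0.09 − 0.7)/(1.4 − 0.7) = 0.3942/0.7000 = 0.5631
Terminal stock prices: S_u = 63, S_d = 31.5
Terminal payoffs (K − S): max(-28, 0) = 0, max(3.5, 0) = 3.5
Node 0 (S = 45): V_0 = e^(−0.09)·[0.5631·0.0000 + 0.4369·3.5000] = 1.3975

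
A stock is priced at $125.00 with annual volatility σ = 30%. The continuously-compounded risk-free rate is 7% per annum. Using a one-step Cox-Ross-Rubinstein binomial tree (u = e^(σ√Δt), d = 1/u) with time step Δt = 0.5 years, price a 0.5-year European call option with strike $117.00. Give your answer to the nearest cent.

$19.23

CRR parameters: u = e^(σ√Δt) = e^(0.3·√0.5) = 1.2363, d = 1/u = 0.8089
Per-period rate: rΔt = 0.07·0.5 = 0.035, so R = e^0.035 = 1.0356
Risk-neutral probability p = (e^0.035 − 0.8089)/(1.2363 − 0.8089) = 0.2268/0.4275 = 0.5305
Terminal stock prices: S_u = 154.5, S_d = 101.1
Terminal payoffs (S − K): max(37.54, 0) = 37.54, max(-15.89, 0) = 0
Node 0 (S = 125): V_0 = e^(−0.035)·[0.5305·37.5389 + 0.4695·0.0000] = 19.2293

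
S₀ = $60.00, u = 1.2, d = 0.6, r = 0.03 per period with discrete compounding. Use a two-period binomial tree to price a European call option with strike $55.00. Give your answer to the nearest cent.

Risk-neutral probability p = (1 + 0.03 − 0.6)/(1.2 − 0.6) = 0.4300/0.6000 = 0.7167
Terminal stock prices: S_uu = 86.4, S_ud = 43.2, S_dd = 21.6
Terminal payoffs (S − K): max(31.4, 0) = 31.4, max(-11.8, 0) = 0, max(-33.4, 0) = 0
Node u (S = 72): V_u = 1/1.03·[0.7167·31.4000 + 0.2833·0.0000] = 21.8479
Node d (S = 36): V_d = 1/1.03·[0.7167·0.0000 + 0.2833·0.0000] = 0.0000
Node 0 (S = 60): V_0 = 1/1.03·[0.7167·21.8479 + 0.2833·0.0000] = 15.2016

$15.20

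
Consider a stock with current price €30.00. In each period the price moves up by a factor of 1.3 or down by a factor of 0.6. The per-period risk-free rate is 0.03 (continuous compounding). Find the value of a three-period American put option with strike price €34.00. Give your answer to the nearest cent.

Risk-neutral probability p = (e^0.03 − 0.6)/(1.3 − 0.6) = 0.4305/0.7000 = 0.6149
Terminal stock prices: S_uuu = 65.91, S_uud = 30.42, S_udd = 14.04, S_ddd = 6.48
Terminal payoffs (K − S): max(-31.91, 0) = 0, max(3.58, 0) = 3.58, max(19.96, 0) = 19.96, max(27.52, 0) = 27.52
Node uu (S = 50.7): continuation = e^(−0.03)·[0.6149·0.0000 + 0.3851·3.5800] = 1.3378; exercise value = 0.0000 ≤ continuation, so V_uu = 1.3378
Node ud (S = 23.4): continuation = e^(−0.03)·[0.6149·3.5800 + 0.3851·19.9600] = 9.5951; exercise value = 10.6000 > continuation, so V_ud = 10.6000 (exercise)
Node dd (S = 10.8): continuation = e^(−0.03)·[0.6149·19.9600 + 0.3851·27.5200] = 22.1951; exercise value = 23.2000 > continuation, so V_dd = 23.2000 (exercise)
Node u (S = 39): continuation = e^(−0.03)·[0.6149·1.3378 + 0.3851·10.6000] = 4.7594; exercise value = 0.0000 ≤ continuation, so V_u = 4.7594
Node d (S = 18): continuation = e^(−0.03)·[0.6149·10.6000 + 0.3851·23.2000] = 14.9951; exercise value = 16.0000 > continuation, so V_d = 16.0000 (exercise)
Node 0 (S = 30): continuation = e^(−0.03)·[0.6149·4.7594 + 0.3851·16.0000] = 8.8192; exercise value = 4.0000 ≤ continuation, so V_0 = 8.8192

€8.82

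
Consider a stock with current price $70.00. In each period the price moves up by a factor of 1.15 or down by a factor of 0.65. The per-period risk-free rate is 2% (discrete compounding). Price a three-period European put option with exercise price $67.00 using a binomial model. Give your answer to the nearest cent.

$8.20

Risk-neutral probability p = (1 + 0.02 − 0.65)/(1.15 − 0.65) = 0.3700/0.5000 = 0.7400
Terminal stock prices: S_uuu = 106.5, S_uud = 60.17, S_udd = 34.01, S_ddd = 19.22
Terminal payoffs (K − S): max(-39.46, 0) = 0, max(6.826, 0) = 6.826, max(32.99, 0) = 32.99, max(47.78, 0) = 47.78
Node uu (S = 92.57): V_uu = 1/1.02·[0.7400·0.0000 + 0.2600·6.8263] = 1.7400
Node ud (S = 52.33): V_ud = 1/1.02·[0.7400·6.8263 + 0.2600·32.9887] = 13.3613
Node dd (S = 29.58): V_dd = 1/1.02·[0.7400·32.9887 + 0.2600·47.7763] = 36.1113
Node u (S = 80.5): V_u = 1/1.02·[0.7400·1.7400 + 0.2600·13.3613] = 4.6682
Node d (S = 45.5): V_d = 1/1.02·[0.7400·13.3613 + 0.2600·36.1113] = 18.8983
Node 0 (S = 70): V_0 = 1/1.02·[0.7400·4.6682 + 0.2600·18.8983] = 8.2039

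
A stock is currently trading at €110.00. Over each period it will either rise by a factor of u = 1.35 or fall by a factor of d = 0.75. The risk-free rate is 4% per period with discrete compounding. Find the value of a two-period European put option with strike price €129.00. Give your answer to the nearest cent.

Risk-neutral probability p = (1 + 0.04 − 0.75)/(1.35 − 0.75) = 0.2900/0.6000 = 0.4833
Terminal stock prices: S_uu = 200.5, S_ud = 111.4, S_dd = 61.88
Terminal payoffs (K − S): max(-71.48, 0) = 0, max(17.62, 0) = 17.62, max(67.12, 0) = 67.12
Node u (S = 148.5): V_u = 1/1.04·[0.4833·0.0000 + 0.5167·17.6250] = 8.7560
Node d (S = 82.5): V_d = 1/1.04·[0.4833·17.6250 + 0.5167·67.1250] = 41.5385
Node 0 (S = 110): V_0 = 1/1.04·[0.4833·8.7560 + 0.5167·41.5385] = 24.7054

€24.71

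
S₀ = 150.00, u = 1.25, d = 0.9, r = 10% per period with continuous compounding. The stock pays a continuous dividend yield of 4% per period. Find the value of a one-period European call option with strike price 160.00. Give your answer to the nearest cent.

11.51

Per-period risk-free factor R = e^0.1 = 1.1052; dividend-adjusted growth = e^(0.1−0.04) = 1.0618.
Risk-neutral probability p = (1.0618 − 0.9)/(1.25 − 0.9) = 0.1618/0.3500 = 0.4624
Terminal stock prices: S_u = 187.5, S_d = 135
Terminal payoffs (S − K): max(27.5, 0) = 27.5, max(-25, 0) = 0
Node 0 (S = 150): V_0 = e^(−0.1)·[0.4624·27.5000 + 0.5376·0.0000] = 11.5057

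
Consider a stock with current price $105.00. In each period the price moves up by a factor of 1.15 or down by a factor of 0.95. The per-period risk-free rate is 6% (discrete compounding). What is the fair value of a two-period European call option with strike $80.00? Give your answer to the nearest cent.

Risk-neutral probability p = (1 + 0.06 − 0.95)/(1.15 − 0.95) = 0.1100/0.2000 = 0.5500
Terminal stock prices: S_uu = 138.9, S_ud = 114.7, S_dd = 94.76
Terminal payoffs (S − K): max(58.86, 0) = 58.86, max(34.71, 0) = 34.71, max(14.76, 0) = 14.76
Node u (S = 120.7): V_u = 1/1.06·[0.5500·58.8625 + 0.4500·34.7125] = 45.2783
Node d (S = 99.75): V_d = 1/1.06·[0.5500·34.7125 + 0.4500·14.7625] = 24.2783
Node 0 (S = 105): V_0 = 1/1.06·[0.5500·45.2783 + 0.4500·24.2783] = 33.8003

$33.80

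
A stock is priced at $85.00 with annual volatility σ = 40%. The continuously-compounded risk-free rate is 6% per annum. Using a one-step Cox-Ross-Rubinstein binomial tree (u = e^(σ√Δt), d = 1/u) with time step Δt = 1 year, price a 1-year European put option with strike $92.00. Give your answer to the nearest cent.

$17.26

CRR parameters: u = e^(σ√Δt) = e^(0.4·√1) = 1.4918, d = 1/u = 0.6703
Per-period rate: rΔt = 0.06·1 = 0.06, so R = e^0.06 = 1.0618
Risk-neutral probability p = (e^0.06 − 0.6703)/(1.4918 − 0.6703) = 0.3915/0.8215 = 0.4766
Terminal stock prices: S_u = 126.8, S_d = 56.98
Terminal payoffs (K − S): max(-34.81, 0) = 0, max(35.02, 0) = 35.02
Node 0 (S = 85): V_0 = e^(−0.06)·[0.4766·0.0000 + 0.5234·35.0228] = 17.2639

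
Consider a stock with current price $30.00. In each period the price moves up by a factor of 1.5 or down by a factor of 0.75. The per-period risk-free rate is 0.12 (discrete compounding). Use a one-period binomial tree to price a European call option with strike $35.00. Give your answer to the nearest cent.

$4.40

Risk-neutral probability p = (1 + 0.12 − 0.75)/(1.5 − 0.75) = 0.3700/0.7500 = 0.4933
Terminal stock prices: S_u = 45, S_d = 22.5
Terminal payoffs (S − K): max(10, 0) = 10, max(-12.5, 0) = 0
Node 0 (S = 30): V_0 = 1/1.12·[0.4933·10.0000 + 0.5067·0.0000] = 4.4048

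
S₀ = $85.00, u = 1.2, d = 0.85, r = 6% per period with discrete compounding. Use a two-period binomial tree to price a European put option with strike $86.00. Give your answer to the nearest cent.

$3.50

Risk-neutral probability p = (1 + 0.06 − 0.85)/(1.2 − 0.85) = 0.2100/0.3500 = 0.6000
Terminal stock prices: S_uu = 122.4, S_ud = 86.7, S_dd = 61.41
Terminal payoffs (K − S): max(-36.4, 0) = 0, max(-0.7, 0) = 0, max(24.59, 0) = 24.59
Node u (S = 102): V_u = 1/1.06·[0.6000·0.0000 + 0.4000·0.0000] = 0.0000
Node d (S = 72.25): V_d = 1/1.06·[0.6000·0.0000 + 0.4000·24.5875] = 9.2783
Node 0 (S = 85): V_0 = 1/1.06·[0.6000·0.0000 + 0.4000·9.2783] = 3.5012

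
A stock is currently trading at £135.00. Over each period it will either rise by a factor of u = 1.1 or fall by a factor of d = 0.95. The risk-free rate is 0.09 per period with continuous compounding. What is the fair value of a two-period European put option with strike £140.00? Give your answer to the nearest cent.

£0.02

Risk-neutral probability p = (e^0.09 − 0.95)/(1.1 − 0.95) = 0.1442/0.1500 = 0.9612
Terminal stock prices: S_uu = 163.4, S_ud = 141.1, S_dd = 121.8
Terminal payoffs (K − S): max(-23.35, 0) = 0, max(-1.075, 0) = 0, max(18.16, 0) = 18.16
Node u (S = 148.5): V_u = e^(−0.09)·[0.9612·0.0000 + 0.0388·0.0000] = 0.0000
Node d (S = 128.2): V_d = e^(−0.09)·[0.9612·0.0000 + 0.0388·18.1625] = 0.6447
Node 0 (S = 135): V_0 = e^(−0.09)·[0.9612·0.0000 + 0.0388·0.6447] = 0.0229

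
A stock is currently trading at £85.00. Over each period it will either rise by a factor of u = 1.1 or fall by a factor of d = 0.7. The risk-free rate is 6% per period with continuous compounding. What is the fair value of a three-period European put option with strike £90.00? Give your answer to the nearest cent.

£4.48

Risk-neutral probability p = (e^0.06 − 0.7)/(1.1 − 0.7) = 0.3618/0.4000 = 0.9046
Terminal stock prices: S_uuu = 113.1, S_uud = 72, S_udd = 45.81, S_ddd = 29.15
Terminal payoffs (K − S): max(-23.14, 0) = 0, max(18, 0) = 18, max(44.19, 0) = 44.19, max(60.85, 0) = 60.85
Node uu (S = 102.9): V_uu = e^(−0.06)·[0.9046·0.0000 + 0.0954·18.0050] = 1.6178
Node ud (S = 65.45): V_ud = e^(−0.06)·[0.9046·18.0050 + 0.0954·44.1850] = 19.3088
Node dd (S = 41.65): V_dd = e^(−0.06)·[0.9046·44.1850 + 0.0954·60.8450] = 43.1088
Node u (S = 93.5): V_u = e^(−0.06)·[0.9046·1.6178 + 0.0954·19.3088] = 3.1132
Node d (S = 59.5): V_d = e^(−0.06)·[0.9046·19.3088 + 0.0954·43.1088] = 20.3228
Node 0 (S = 85): V_0 = e^(−0.06)·[0.9046·3.1132 + 0.0954·20.3228] = 4.4782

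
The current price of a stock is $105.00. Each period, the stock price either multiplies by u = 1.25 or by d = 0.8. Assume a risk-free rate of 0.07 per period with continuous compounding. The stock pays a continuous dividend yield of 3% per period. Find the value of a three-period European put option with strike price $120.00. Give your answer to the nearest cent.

Per-period risk-free factor R = e^0.07 = 1.0725; dividend-adjusted growth = e^(0.07−0.03) = 1.0408.
Risk-neutral probability p = (1.0408 − 0.8)/(1.25 − 0.8) = 0.2408/0.4500 = 0.5351
Terminal stock prices: S_uuu = 205.1, S_uud = 131.2, S_udd = 84, S_ddd = 53.76
Terminal payoffs (K − S): max(-85.08, 0) = 0, max(-11.25, 0) = 0, max(36, 0) = 36, max(66.24, 0) = 66.24
Node uu (S = 164.1): V_uu = e^(−0.07)·[0.5351·0.0000 + 0.4649·0.0000] = 0.0000
Node ud (S = 105): V_ud = e^(−0.07)·[0.5351·0.0000 + 0.4649·36.0000] = 15.6037
Node dd (S = 67.2): V_dd = e^(−0.07)·[0.5351·36.0000 + 0.4649·66.2400] = 46.6733
Node u (S = 131.2): V_u = e^(−0.07)·[0.5351·0.0000 + 0.4649·15.6037] = 6.7632
Node d (S = 84): V_d = e^(−0.07)·[0.5351·15.6037 + 0.4649·46.6733] = 28.0155
Node 0 (S = 105): V_0 = e^(−0.07)·[0.5351·6.7632 + 0.4649·28.0155] = 15.5175

$15.52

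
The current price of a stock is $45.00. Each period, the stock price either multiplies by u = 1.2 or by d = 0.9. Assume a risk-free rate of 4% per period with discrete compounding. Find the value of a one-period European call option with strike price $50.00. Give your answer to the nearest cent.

$1.79

Risk-neutral probability p = (1 + 0.04 − 0.9)/(1.2 − 0.9) = 0.1400/0.3000 = 0.4667
Terminal stock prices: S_u = 54, S_d = 40.5
Terminal payoffs (S − K): max(4, 0) = 4, max(-9.5, 0) = 0
Node 0 (S = 45): V_0 = 1/1.04·[0.4667·4.0000 + 0.5333·0.0000] = 1.7949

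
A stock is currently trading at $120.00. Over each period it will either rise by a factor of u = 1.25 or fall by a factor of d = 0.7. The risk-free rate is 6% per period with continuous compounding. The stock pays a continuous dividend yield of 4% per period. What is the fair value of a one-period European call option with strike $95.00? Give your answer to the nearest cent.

$30.16

Per-period risk-free factor R = e^0.06 = 1.0618; dividend-adjusted growth = e^(0.06−0.04) = 1.0202.
Risk-neutral probability p = (1.0202 − 0.7)/(1.25 − 0.7) = 0.3202/0.5500 = 0.5822
Terminal stock prices: S_u = 150, S_d = 84
Terminal payoffs (S − K): max(55, 0) = 55, max(-11, 0) = 0
Node 0 (S = 120): V_0 = e^(−0.06)·[0.5822·55.0000 + 0.4178·0.0000] = 30.1554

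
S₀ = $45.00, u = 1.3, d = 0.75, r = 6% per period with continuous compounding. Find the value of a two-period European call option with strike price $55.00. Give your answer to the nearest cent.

Risk-neutral probability p = (e^0.06 − 0.75)/(1.3 − 0.75) = 0.3118/0.5500 = 0.5670
Terminal stock prices: S_uu = 76.05, S_ud = 43.88, S_dd = 25.31
Terminal payoffs (S − K): max(21.05, 0) = 21.05, max(-11.12, 0) = 0, max(-29.69, 0) = 0
Node u (S = 58.5): V_u = e^(−0.06)·[0.5670·21.0500 + 0.4330·0.0000] = 11.2398
Node d (S = 33.75): V_d = e^(−0.06)·[0.5670·0.0000 + 0.4330·0.0000] = 0.0000
Node 0 (S = 45): V_0 = e^(−0.06)·[0.5670·11.2398 + 0.4330·0.0000] = 6.0016

$6.00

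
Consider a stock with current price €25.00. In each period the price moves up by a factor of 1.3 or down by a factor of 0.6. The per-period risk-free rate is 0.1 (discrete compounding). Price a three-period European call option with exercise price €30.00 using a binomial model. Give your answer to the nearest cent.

€6.82

Risk-neutral probability p = (1 + 0.1 − 0.6)/(1.3 − 0.6) = 0.5000/0.7000 = 0.7143
Terminal stock prices: S_uuu = 54.93, S_uud = 25.35, S_udd = 11.7, S_ddd = 5.4
Terminal payoffs (S − K): max(24.93, 0) = 24.93, max(-4.65, 0) = 0, max(-18.3, 0) = 0, max(-24.6, 0) = 0
Node uu (S = 42.25): V_uu = 1/1.1·[0.7143·24.9250 + 0.2857·0.0000] = 16.1851
Node ud (S = 19.5): V_ud = 1/1.1·[0.7143·0.0000 + 0.2857·0.0000] = 0.0000
Node dd (S = 9): V_dd = 1/1.1·[0.7143·0.0000 + 0.2857·0.0000] = 0.0000
Node u (S = 32.5): V_u = 1/1.1·[0.7143·16.1851 + 0.2857·0.0000] = 10.5098
Node d (S = 15): V_d = 1/1.1·[0.7143·0.0000 + 0.2857·0.0000] = 0.0000
Node 0 (S = 25): V_0 = 1/1.1·[0.7143·10.5098 + 0.2857·0.0000] = 6.8245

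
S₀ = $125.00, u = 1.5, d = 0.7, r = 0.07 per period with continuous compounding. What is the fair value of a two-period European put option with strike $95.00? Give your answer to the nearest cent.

$8.38

Risk-neutral probability p = (e^0.07 − 0.7)/(1.5 − 0.7) = 0.3725/0.8000 = 0.4656
Terminal stock prices: S_uu = 281.2, S_ud = 131.2, S_dd = 61.25
Terminal payoffs (K − S): max(-186.2, 0) = 0, max(-36.25, 0) = 0, max(33.75, 0) = 33.75
Node u (S = 187.5): V_u = e^(−0.07)·[0.4656·0.0000 + 0.5344·0.0000] = 0.0000
Node d (S = 87.5): V_d = e^(−0.07)·[0.4656·0.0000 + 0.5344·33.7500] = 16.8155
Node 0 (S = 125): V_0 = e^(−0.07)·[0.4656·0.0000 + 0.5344·16.8155] = 8.3782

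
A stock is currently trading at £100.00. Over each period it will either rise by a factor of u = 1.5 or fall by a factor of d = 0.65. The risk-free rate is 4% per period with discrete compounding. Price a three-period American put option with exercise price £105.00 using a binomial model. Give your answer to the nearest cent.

£26.94

Risk-neutral probability p = (1 + 0.04 − 0.65)/(1.5 − 0.65) = 0.3900/0.8500 = 0.4588
Terminal stock prices: S_uuu = 337.5, S_uud = 146.2, S_udd = 63.38, S_ddd = 27.46
Terminal payoffs (K − S): max(-232.5, 0) = 0, max(-41.25, 0) = 0, max(41.62, 0) = 41.62, max(77.54, 0) = 77.54
Node uu (S = 225): continuation = 1/1.04·[0.4588·0.0000 + 0.5412·0.0000] = 0.0000; exercise value = 0.0000 ≤ continuation, so V_uu = 0.0000
Node ud (S = 97.5): continuation = 1/1.04·[0.4588·0.0000 + 0.5412·41.6250] = 21.6601; exercise value = 7.5000 ≤ continuation, so V_ud = 21.6601
Node dd (S = 42.25): continuation = 1/1.04·[0.4588·41.6250 + 0.5412·77.5375] = 58.7115; exercise value = 62.7500 > continuation, so V_dd = 62.7500 (exercise)
Node u (S = 150): continuation = 1/1.04·[0.4588·0.0000 + 0.5412·21.6601] = 11.2711; exercise value = 0.0000 ≤ continuation, so V_u = 11.2711
Node d (S = 65): continuation = 1/1.04·[0.4588·21.6601 + 0.5412·62.7500] = 42.2086; exercise value = 40.0000 ≤ continuation, so V_d = 42.2086
Node 0 (S = 100): continuation = 1/1.04·[0.4588·11.2711 + 0.5412·42.2086] = 26.9363; exercise value = 5.0000 ≤ continuation, so V_0 = 26.9363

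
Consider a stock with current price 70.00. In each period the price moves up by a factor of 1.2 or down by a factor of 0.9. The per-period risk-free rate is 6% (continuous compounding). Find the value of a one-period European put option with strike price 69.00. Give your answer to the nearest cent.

Risk-neutral probability p = (e^0.06 − 0.9)/(1.2 − 0.9) = 0.1618/0.3000 = 0.5395
Terminal stock prices: S_u = 84, S_d = 63
Terminal payoffs (K − S): max(-15, 0) = 0, max(6, 0) = 6
Node 0 (S = 70): V_0 = e^(−0.06)·[0.5395·0.0000 + 0.4605·6.0000] = 2.6023

2.60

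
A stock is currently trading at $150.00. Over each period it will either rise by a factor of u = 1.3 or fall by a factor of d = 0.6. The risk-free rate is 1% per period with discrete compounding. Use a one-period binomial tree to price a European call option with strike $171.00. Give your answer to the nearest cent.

$13.92

Risk-neutral probability p = (1 + 0.01 − 0.6)/(1.3 − 0.6) = 0.4100/0.7000 = 0.5857
Terminal stock prices: S_u = 195, S_d = 90
Terminal payoffs (S − K): max(24, 0) = 24, max(-81, 0) = 0
Node 0 (S = 150): V_0 = 1/1.01·[0.5857·24.0000 + 0.4143·0.0000] = 13.9180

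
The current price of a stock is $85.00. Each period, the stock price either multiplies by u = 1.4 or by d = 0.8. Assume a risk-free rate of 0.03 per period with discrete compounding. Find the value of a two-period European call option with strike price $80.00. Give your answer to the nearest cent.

$18.77

Risk-neutral probability p = (1 + 0.03 − 0.8)/(1.4 − 0.8) = 0.2300/0.6000 = 0.3833
Terminal stock prices: S_uu = 166.6, S_ud = 95.2, S_dd = 54.4
Terminal payoffs (S − K): max(86.6, 0) = 86.6, max(15.2, 0) = 15.2, max(-25.6, 0) = 0
Node u (S = 119): V_u = 1/1.03·[0.3833·86.6000 + 0.6167·15.2000] = 41.3301
Node d (S = 68): V_d = 1/1.03·[0.3833·15.2000 + 0.6167·0.0000] = 5.6570
Node 0 (S = 85): V_0 = 1/1.03·[0.3833·41.3301 + 0.6167·5.6570] = 18.7686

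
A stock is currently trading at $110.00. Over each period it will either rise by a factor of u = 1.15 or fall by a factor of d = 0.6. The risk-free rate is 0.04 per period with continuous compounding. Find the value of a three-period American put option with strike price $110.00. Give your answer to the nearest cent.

Risk-neutral probability p = (e^0.04 − 0.6)/(1.15 − 0.6) = 0.4408/0.5500 = 0.8015
Terminal stock prices: S_uuu = 167.3, S_uud = 87.28, S_udd = 45.54, S_ddd = 23.76
Terminal payoffs (K − S): max(-57.3, 0) = 0, max(22.72, 0) = 22.72, max(64.46, 0) = 64.46, max(86.24, 0) = 86.24
Node uu (S = 145.5): continuation = e^(−0.04)·[0.8015·0.0000 + 0.1985·22.7150] = 4.3327; exercise value = 0.0000 ≤ continuation, so V_uu = 4.3327
Node ud (S = 75.9): continuation = e^(−0.04)·[0.8015·22.7150 + 0.1985·64.4600] = 29.7868; exercise value = 34.1000 > continuation, so V_ud = 34.1000 (exercise)
Node dd (S = 39.6): continuation = e^(−0.04)·[0.8015·64.4600 + 0.1985·86.2400] = 66.0868; exercise value = 70.4000 > continuation, so V_dd = 70.4000 (exercise)
Node u (S = 126.5): continuation = e^(−0.04)·[0.8015·4.3327 + 0.1985·34.1000] = 9.8407; exercise value = 0.0000 ≤ continuation, so V_u = 9.8407
Node d (S = 66): continuation = e^(−0.04)·[0.8015·34.1000 + 0.1985·70.4000] = 39.6868; exercise value = 44.0000 > continuation, so V_d = 44.0000 (exercise)
Node 0 (S = 110): continuation = e^(−0.04)·[0.8015·9.8407 + 0.1985·44.0000] = 15.9704; exercise value = 0.0000 ≤ continuation, so V_0 = 15.9704

$15.97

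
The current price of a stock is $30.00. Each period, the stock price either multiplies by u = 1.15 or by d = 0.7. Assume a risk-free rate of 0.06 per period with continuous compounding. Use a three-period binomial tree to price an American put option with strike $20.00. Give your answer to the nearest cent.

$0.34

Risk-neutral probability p = (e^0.06 − 0.7)/(1.15 − 0.7) = 0.3618/0.4500 = 0.8041
Terminal stock prices: S_uuu = 45.63, S_uud = 27.77, S_udd = 16.9, S_ddd = 10.29
Terminal payoffs (K − S): max(-25.63, 0) = 0, max(-7.772, 0) = 0, max(3.095, 0) = 3.095, max(9.71, 0) = 9.71
Node uu (S = 39.67): continuation = e^(−0.06)·[0.8041·0.0000 + 0.1959·0.0000] = 0.0000; exercise value = 0.0000 ≤ continuation, so V_uu = 0.0000
Node ud (S = 24.15): continuation = e^(−0.06)·[0.8041·0.0000 + 0.1959·3.0950] = 0.5711; exercise value = 0.0000 ≤ continuation, so V_ud = 0.5711
Node dd (S = 14.7): continuation = e^(−0.06)·[0.8041·3.0950 + 0.1959·9.7100] = 4.1353; exercise value = 5.3000 > continuation, so V_dd = 5.3000 (exercise)
Node u (S = 34.5): continuation = e^(−0.06)·[0.8041·0.0000 + 0.1959·0.5711] = 0.1054; exercise value = 0.0000 ≤ continuation, so V_u = 0.1054
Node d (S = 21): continuation = e^(−0.06)·[0.8041·0.5711 + 0.1959·5.3000] = 1.4103; exercise value = 0.0000 ≤ continuation, so V_d = 1.4103
Node 0 (S = 30): continuation = e^(−0.06)·[0.8041·0.1054 + 0.1959·1.4103] = 0.3400; exercise value = 0.0000 ≤ continuation, so V_0 = 0.3400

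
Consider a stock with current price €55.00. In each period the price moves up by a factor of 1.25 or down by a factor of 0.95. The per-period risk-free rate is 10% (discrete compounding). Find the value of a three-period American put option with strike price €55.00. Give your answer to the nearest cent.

Risk-neutral probability p = (1 + 0.1 − 0.95)/(1.25 − 0.95) = 0.1500/0.3000 = 0.5000
Terminal stock prices: S_uuu = 107.4, S_uud = 81.64, S_udd = 62.05, S_ddd = 47.16
Terminal payoffs (K − S): max(-52.42, 0) = 0, max(-26.64, 0) = 0, max(-7.047, 0) = 0, max(7.844, 0) = 7.844
Node uu (S = 85.94): continuation = 1/1.1·[0.5000·0.0000 + 0.5000·0.0000] = 0.0000; exercise value = 0.0000 ≤ continuation, so V_uu = 0.0000
Node ud (S = 65.31): continuation = 1/1.1·[0.5000·0.0000 + 0.5000·0.0000] = 0.0000; exercise value = 0.0000 ≤ continuation, so V_ud = 0.0000
Node dd (S = 49.64): continuation = 1/1.1·[0.5000·0.0000 + 0.5000·7.8444] = 3.5656; exercise value = 5.3625 > continuation, so V_dd = 5.3625 (exercise)
Node u (S = 68.75): continuation = 1/1.1·[0.5000·0.0000 + 0.5000·0.0000] = 0.0000; exercise value = 0.0000 ≤ continuation, so V_u = 0.0000
Node d (S = 52.25): continuation = 1/1.1·[0.5000·0.0000 + 0.5000·5.3625] = 2.4375; exercise value = 2.7500 > continuation, so V_d = 2.7500 (exercise)
Node 0 (S = 55): continuation = 1/1.1·[0.5000·0.0000 + 0.5000·2.7500] = 1.2500; exercise value = 0.0000 ≤ continuation, so V_0 = 1.2500

€1.25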